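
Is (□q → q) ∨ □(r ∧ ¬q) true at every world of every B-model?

Valid in B

Tableau for the negation ¬((□q → q) ∨ □(r ∧ ¬q)):
1. ¬((□q → q) ∨ □(r ∧ ¬q)), 0
2. ¬(□q → q), 0
3. ¬□(r ∧ ¬q), 0
4. □q, 0
5. ¬q, 0
6. q, 0
Accessibility: 0R0
Branch closes: q and ¬q both at 0.
Every branch of the negation's tableau closes; the branch above is one of them.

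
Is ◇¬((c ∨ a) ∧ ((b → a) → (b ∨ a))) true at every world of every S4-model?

Not valid

Tableau for the negation ¬◇¬((c ∨ a) ∧ ((b → a) → (b ∨ a))):
1. ¬◇¬((c ∨ a) ∧ ((b → a) → (b ∨ a))), w0
2. (c ∨ a) ∧ ((b → a) → (b ∨ a)), w0
3. c ∨ a, w0
4. (b → a) → (b ∨ a), w0
5. a, w0
6. b ∨ a, w0
Accessibility: w0Rw0
The negation has an open branch (countermodel exists).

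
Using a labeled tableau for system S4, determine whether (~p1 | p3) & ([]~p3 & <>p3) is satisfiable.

Unsatisfiable (every branch closes)

1. (~p1 | p3) & ([]~p3 & <>p3), 0
2. ~p1 | p3, 0
3. []~p3 & <>p3, 0
4. []~p3, 0
5. <>p3, 0
6. ~p3, 0
7. ~p1, 0
8. p3, 1
9. ~p3, 1
Accessibility: 0R0, 0R1, 1R1
Branch closes: p3 and ~p3 both at 1.
(One branch shown.) All branches close.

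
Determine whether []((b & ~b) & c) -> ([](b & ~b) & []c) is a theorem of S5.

Tableau for the negation ~([]((b & ~b) & c) -> ([](b & ~b) & []c)):
1. ~([]((b & ~b) & c) -> ([](b & ~b) & []c)), 0
2. []((b & ~b) & c), 0
3. ~([](b & ~b) & []c), 0
4. (b & ~b) & c, 0
5. b & ~b, 0
6. c, 0
7. b, 0
8. ~b, 0
Accessibility: 0R0
Branch closes: b and ~b both at 0.
Every branch of the negation's tableau closes; the branch above is one of them.

Valid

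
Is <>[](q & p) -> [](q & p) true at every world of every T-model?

No, not valid

Tableau for the negation ~(<>[](q & p) -> [](q & p)):
1. ~(<>[](q & p) -> [](q & p)), u
2. <>[](q & p), u
3. ~[](q & p), u
4. [](q & p), v
5. q & p, v
6. q, v
7. p, v
8. ~(q & p), w
9. ~p, w
Accessibility: uRu, uRv, uRw, vRv, wRw
The negation has an open branch (countermodel exists).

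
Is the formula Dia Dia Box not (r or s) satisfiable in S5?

Satisfiable

1. Dia Dia Box not (r or s), 0
2. Dia Box not (r or s), 1
3. Box not (r or s), 2
4. not (r or s), 0
5. not r, 0
6. not s, 0
7. not (r or s), 1
8. not r, 1
9. not s, 1
10. not (r or s), 2
11. not r, 2
12. not s, 2
Accessibility: 0R0, 0R1, 0R2, 1R0, 1R1, 1R2, 2R0, 2R1, 2R2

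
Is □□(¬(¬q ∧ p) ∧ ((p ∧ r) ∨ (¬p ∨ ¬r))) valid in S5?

Tableau for the negation ¬□□(¬(¬q ∧ p) ∧ ((p ∧ r) ∨ (¬p ∨ ¬r))):
1. ¬□□(¬(¬q ∧ p) ∧ ((p ∧ r) ∨ (¬p ∨ ¬r))), w0
2. ¬□(¬(¬q ∧ p) ∧ ((p ∧ r) ∨ (¬p ∨ ¬r))), w1   [¬□-rule on 1: fresh world w1, w0Rw1]
3. ¬(¬(¬q ∧ p) ∧ ((p ∧ r) ∨ (¬p ∨ ¬r))), w2   [¬□-rule on 2: fresh world w2, w1Rw2]
4. ¬q ∧ p, w2   [¬∧-rule on 3 (branches; this branch)]
5. ¬q, w2   [∧-rule on 4]
6. p, w2   [∧-rule on 4]
Accessibility: w0Rw0, w0Rw1, w0Rw2, w1Rw0, w1Rw1, w1Rw2, w2Rw0, w2Rw1, w2Rw2
The negation has an open branch (countermodel exists).

Invalid (countermodel exists)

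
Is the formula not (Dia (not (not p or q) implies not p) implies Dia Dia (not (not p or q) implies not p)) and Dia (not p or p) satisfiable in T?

1. not (Dia (not (not p or q) implies not p) implies Dia Dia (not (not p or q) implies not p)) and Dia (not p or p), u
2. not (Dia (not (not p or q) implies not p) implies Dia Dia (not (not p or q) implies not p)), u
3. Dia (not p or p), u
4. Dia (not (not p or q) implies not p), u
5. not Dia Dia (not (not p or q) implies not p), u
6. not Dia (not (not p or q) implies not p), u
7. not (not (not p or q) implies not p), u
8. not (not p or q), u
9. p, u
10. not q, u
11. not p or p, v
12. not Dia (not (not p or q) implies not p), v
13. not (not (not p or q) implies not p), v
14. not (not p or q), v
15. p, v
16. not q, v
17. not (not p or q) implies not p, w
18. not Dia (not (not p or q) implies not p), w
19. not (not (not p or q) implies not p), w
20. not (not p or q), w
21. p, w
22. not q, w
23. not p or q, w
24. q, w
Accessibility: uRu, uRv, uRw, vRv, wRw
Branch closes: q and not q both at w.
Every branch closes; the branch above is one of them.

No, unsatisfiable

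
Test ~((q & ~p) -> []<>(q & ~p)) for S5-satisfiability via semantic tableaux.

1. ~((q & ~p) -> []<>(q & ~p)), 0
2. q & ~p, 0   [~->-rule on 1]
3. ~[]<>(q & ~p), 0   [~->-rule on 1]
4. q, 0   [&-rule on 2]
5. ~p, 0   [&-rule on 2]
6. ~<>(q & ~p), 1   [~[]-rule on 3: fresh world 1, 0R1]
7. ~(q & ~p), 0   [~<>-rule on 6 via 1R0]
8. ~(q & ~p), 1   [~<>-rule on 6 via 1R1]
9. p, 0   [~&-rule on 7 (branches; this branch)]
Accessibility: 0R0, 0R1, 1R0, 1R1
Branch closes: p and ~p both at 0.
Every branch closes; the branch above is one of them.

Unsatisfiable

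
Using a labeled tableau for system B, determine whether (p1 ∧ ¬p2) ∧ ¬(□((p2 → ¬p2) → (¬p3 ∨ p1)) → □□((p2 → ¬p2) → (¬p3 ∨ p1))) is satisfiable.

1. (p1 ∧ ¬p2) ∧ ¬(□((p2 → ¬p2) → (¬p3 ∨ p1)) → □□((p2 → ¬p2) → (¬p3 ∨ p1))), u
2. p1 ∧ ¬p2, u
3. ¬(□((p2 → ¬p2) → (¬p3 ∨ p1)) → □□((p2 → ¬p2) → (¬p3 ∨ p1))), u
4. p1, u
5. ¬p2, u
6. □((p2 → ¬p2) → (¬p3 ∨ p1)), u
7. ¬□□((p2 → ¬p2) → (¬p3 ∨ p1)), u
8. (p2 → ¬p2) → (¬p3 ∨ p1), u
9. ¬p3 ∨ p1, u
10. ¬□((p2 → ¬p2) → (¬p3 ∨ p1)), v
11. (p2 → ¬p2) → (¬p3 ∨ p1), v
12. ¬p3 ∨ p1, v
13. p1, v
14. ¬((p2 → ¬p2) → (¬p3 ∨ p1)), w
15. p2 → ¬p2, w
16. ¬(¬p3 ∨ p1), w
17. p3, w
18. ¬p1, w
19. ¬p2, w
Accessibility: uRu, uRv, vRu, vRv, vRw, wRv, wRw

Satisfiable (open branch found)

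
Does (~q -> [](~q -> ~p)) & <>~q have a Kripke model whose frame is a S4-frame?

Satisfiable (open branch found)

1. (~q -> [](~q -> ~p)) & <>~q, u
2. ~q -> [](~q -> ~p), u
3. <>~q, u
4. [](~q -> ~p), u
5. ~q -> ~p, u
6. ~p, u
7. ~q, v
8. ~q -> ~p, v
9. ~p, v
Accessibility: uRu, uRv, vRv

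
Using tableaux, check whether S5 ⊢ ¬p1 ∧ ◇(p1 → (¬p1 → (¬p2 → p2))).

Not valid

Tableau for the negation ¬(¬p1 ∧ ◇(p1 → (¬p1 → (¬p2 → p2)))):
1. ¬(¬p1 ∧ ◇(p1 → (¬p1 → (¬p2 → p2)))), 0
2. p1, 0   [¬∧-rule on 1 (branches; this branch)]
Accessibility: 0R0
The negation has an open branch (countermodel exists).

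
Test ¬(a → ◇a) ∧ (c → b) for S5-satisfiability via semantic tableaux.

1. ¬(a → ◇a) ∧ (c → b), u
2. ¬(a → ◇a), u
3. c → b, u
4. a, u
5. ¬◇a, u
6. ¬a, u
Accessibility: uRu
Branch closes: a and ¬a both at u.
(One branch shown.) All branches close.

Unsatisfiable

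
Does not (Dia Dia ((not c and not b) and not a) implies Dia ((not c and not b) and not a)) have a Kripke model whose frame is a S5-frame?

1. not (Dia Dia ((not c and not b) and not a) implies Dia ((not c and not b) and not a)), w0
2. Dia Dia ((not c and not b) and not a), w0   [neg-implies-rule on 1]
3. not Dia ((not c and not b) and not a), w0   [neg-implies-rule on 1]
4. not ((not c and not b) and not a), w0   [neg-Dia-rule on 3 via w0Rw0]
5. not (not c and not b), w0   [neg-and-rule on 4 (branches; this branch)]
6. b, w0   [neg-and-rule on 5 (branches; this branch)]
7. Dia ((not c and not b) and not a), w1   [Dia-rule on 2: fresh world w1, w0Rw1]
8. not ((not c and not b) and not a), w1   [neg-Dia-rule on 3 via w0Rw1]
9. not (not c and not b), w1   [neg-and-rule on 8 (branches; this branch)]
10. b, w1   [neg-and-rule on 9 (branches; this branch)]
11. (not c and not b) and not a, w2   [Dia-rule on 7: fresh world w2, w1Rw2]
12. not c and not b, w2   [and-rule on 11]
13. not a, w2   [and-rule on 11]
14. not c, w2   [and-rule on 12]
15. not b, w2   [and-rule on 12]
16. not ((not c and not b) and not a), w2   [neg-Dia-rule on 3 via w0Rw2]
17. not (not c and not b), w2   [neg-and-rule on 16 (branches; this branch)]
18. b, w2   [neg-and-rule on 17 (branches; this branch)]
Accessibility: w0Rw0, w0Rw1, w0Rw2, w1Rw0, w1Rw1, w1Rw2, w2Rw0, w2Rw1, w2Rw2
Branch closes: b and not b both at w2.
(One branch shown.) All branches close.

Unsatisfiable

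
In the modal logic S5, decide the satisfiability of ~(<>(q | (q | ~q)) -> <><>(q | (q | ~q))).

1. ~(<>(q | (q | ~q)) -> <><>(q | (q | ~q))), 0
2. <>(q | (q | ~q)), 0
3. ~<><>(q | (q | ~q)), 0
4. ~<>(q | (q | ~q)), 0
5. ~(q | (q | ~q)), 0
6. ~q, 0
7. ~(q | ~q), 0
8. q, 0
Accessibility: 0R0
Branch closes: q and ~q both at 0.
Every branch closes; the branch above is one of them.

No, unsatisfiable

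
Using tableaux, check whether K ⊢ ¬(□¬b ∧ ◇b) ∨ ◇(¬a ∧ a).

Valid

Tableau for the negation ¬(¬(□¬b ∧ ◇b) ∨ ◇(¬a ∧ a)):
1. ¬(¬(□¬b ∧ ◇b) ∨ ◇(¬a ∧ a)), 0
2. □¬b ∧ ◇b, 0   [¬∨-rule on 1]
3. ¬◇(¬a ∧ a), 0   [¬∨-rule on 1]
4. □¬b, 0   [∧-rule on 2]
5. ◇b, 0   [∧-rule on 2]
6. b, 1   [◇-rule on 5: fresh world 1, 0R1]
7. ¬(¬a ∧ a), 1   [¬◇-rule on 3 via 0R1]
8. ¬b, 1   [□-rule on 4 via 0R1]
Accessibility: 0R1
Branch closes: b and ¬b both at 1.
Every branch of the negation's tableau closes; the branch above is one of them.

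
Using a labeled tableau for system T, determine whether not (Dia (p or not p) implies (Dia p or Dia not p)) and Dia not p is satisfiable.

1. not (Dia (p or not p) implies (Dia p or Dia not p)) and Dia not p, w0
2. not (Dia (p or not p) implies (Dia p or Dia not p)), w0   [and-rule on 1]
3. Dia not p, w0   [and-rule on 1]
4. Dia (p or not p), w0   [neg-implies-rule on 2]
5. not (Dia p or Dia not p), w0   [neg-implies-rule on 2]
6. not Dia p, w0   [neg-or-rule on 5]
7. not Dia not p, w0   [neg-or-rule on 5]
8. not p, w0   [neg-Dia-rule on 6 via w0Rw0]
9. p, w0   [neg-Dia-rule on 7 via w0Rw0]
Accessibility: w0Rw0
Branch closes: p and not p both at w0.
All branches of the tableau close; one closing branch shown above.

Unsatisfiable (every branch closes)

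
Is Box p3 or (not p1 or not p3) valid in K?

Tableau for the negation not (Box p3 or (not p1 or not p3)):
1. not (Box p3 or (not p1 or not p3)), u
2. not Box p3, u
3. not (not p1 or not p3), u
4. p1, u
5. p3, u
6. not p3, v
Accessibility: uRv
The negation has an open branch (countermodel exists).

Invalid (countermodel exists)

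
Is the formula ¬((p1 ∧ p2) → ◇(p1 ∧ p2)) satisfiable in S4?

1. ¬((p1 ∧ p2) → ◇(p1 ∧ p2)), w0
2. p1 ∧ p2, w0   [¬→-rule on 1]
3. ¬◇(p1 ∧ p2), w0   [¬→-rule on 1]
4. p1, w0   [∧-rule on 2]
5. p2, w0   [∧-rule on 2]
6. ¬(p1 ∧ p2), w0   [¬◇-rule on 3 via w0Rw0]
7. ¬p2, w0   [¬∧-rule on 6 (branches; this branch)]
Accessibility: w0Rw0
Branch closes: p2 and ¬p2 both at w0.
(One branch shown.) All branches close.

No, unsatisfiable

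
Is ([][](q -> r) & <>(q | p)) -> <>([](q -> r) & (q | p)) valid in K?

Tableau for the negation ~(([][](q -> r) & <>(q | p)) -> <>([](q -> r) & (q | p))):
1. ~(([][](q -> r) & <>(q | p)) -> <>([](q -> r) & (q | p))), w0
2. [][](q -> r) & <>(q | p), w0
3. ~<>([](q -> r) & (q | p)), w0
4. [][](q -> r), w0
5. <>(q | p), w0
6. q | p, w1
7. ~([](q -> r) & (q | p)), w1
8. [](q -> r), w1
9. p, w1
10. ~[](q -> r), w1
11. ~(q -> r), w2
12. q, w2
13. ~r, w2
14. q -> r, w2
15. r, w2
Accessibility: w0Rw1, w1Rw2
Branch closes: r and ~r both at w2.
All branches of the negation close; one closing branch shown above.

Valid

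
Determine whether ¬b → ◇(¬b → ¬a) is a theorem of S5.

Not valid

Tableau for the negation ¬(¬b → ◇(¬b → ¬a)):
1. ¬(¬b → ◇(¬b → ¬a)), u
2. ¬b, u
3. ¬◇(¬b → ¬a), u
4. ¬(¬b → ¬a), u
5. a, u
Accessibility: uRu
The negation has an open branch (countermodel exists).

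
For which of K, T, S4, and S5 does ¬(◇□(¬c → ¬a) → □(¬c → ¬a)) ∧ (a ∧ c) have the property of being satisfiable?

K, T, S4

S4-tableau for the formula:
1. ¬(◇□(¬c → ¬a) → □(¬c → ¬a)) ∧ (a ∧ c), u
2. ¬(◇□(¬c → ¬a) → □(¬c → ¬a)), u
3. a ∧ c, u
4. ◇□(¬c → ¬a), u
5. ¬□(¬c → ¬a), u
6. a, u
7. c, u
8. □(¬c → ¬a), v
9. ¬c → ¬a, v
10. ¬a, v
11. ¬(¬c → ¬a), w
12. ¬c, w
13. a, w
Accessibility: uRu, uRv, uRw, vRv, wRw
Complete open branch: satisfiable in S4, hence also in K, T (this S4-model is also a K-model and a T-model).
S5-tableau for the formula:
1. ¬(◇□(¬c → ¬a) → □(¬c → ¬a)) ∧ (a ∧ c), u
2. ¬(◇□(¬c → ¬a) → □(¬c → ¬a)), u
3. a ∧ c, u
4. ◇□(¬c → ¬a), u
5. ¬□(¬c → ¬a), u
6. a, u
7. c, u
8. □(¬c → ¬a), v
9. ¬c → ¬a, u
10. ¬c → ¬a, v
11. ¬a, v
12. ¬(¬c → ¬a), w
13. ¬c, w
14. a, w
15. ¬c → ¬a, w
16. ¬a, w
Accessibility: uRu, uRv, uRw, vRu, vRv, vRw, wRu, wRv, wRw
Branch closes: a and ¬a both at w.
Every branch closes (one shown): unsatisfiable in S5.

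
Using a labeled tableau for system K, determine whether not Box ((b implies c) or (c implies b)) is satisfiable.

No, unsatisfiable

1. not Box ((b implies c) or (c implies b)), 0
2. not ((b implies c) or (c implies b)), 1
3. not (b implies c), 1
4. not (c implies b), 1
5. b, 1
6. not c, 1
7. c, 1
8. not b, 1
Accessibility: 0R1
Branch closes: c and not c both at 1.
All branches of the tableau close; one closing branch shown above.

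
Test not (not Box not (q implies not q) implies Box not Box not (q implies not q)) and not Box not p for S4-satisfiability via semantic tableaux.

1. not (not Box not (q implies not q) implies Box not Box not (q implies not q)) and not Box not p, w0
2. not (not Box not (q implies not q) implies Box not Box not (q implies not q)), w0   [and-rule on 1]
3. not Box not p, w0   [and-rule on 1]
4. not Box not (q implies not q), w0   [neg-implies-rule on 2]
5. not Box not Box not (q implies not q), w0   [neg-implies-rule on 2]
6. p, w1   [neg-Box-rule on 3: fresh world w1, w0Rw1]
7. q implies not q, w2   [neg-Box-rule on 4: fresh world w2, w0Rw2]
8. not q, w2   [implies-rule on 7 (branches; this branch)]
9. Box not (q implies not q), w3   [neg-Box-rule on 5: fresh world w3, w0Rw3]
10. not (q implies not q), w3   [Box-rule on 9 via w3Rw3]
11. q, w3   [neg-implies-rule on 10]
Accessibility: w0Rw0, w0Rw1, w0Rw2, w0Rw3, w1Rw1, w2Rw2, w3Rw3

Yes, satisfiable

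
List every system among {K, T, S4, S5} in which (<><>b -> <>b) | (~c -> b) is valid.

S4, S5

S4-tableau for the negation ~((<><>b -> <>b) | (~c -> b)):
1. ~((<><>b -> <>b) | (~c -> b)), u
2. ~(<><>b -> <>b), u
3. ~(~c -> b), u
4. <><>b, u
5. ~<>b, u
6. ~c, u
7. ~b, u
8. <>b, v
9. ~b, v
10. b, w
11. ~b, w
Accessibility: uRu, uRv, uRw, vRv, vRw, wRw
Branch closes: b and ~b both at w.
Every branch closes (one shown): valid in S4, hence also in S5 (every theorem of S4 is a theorem of S5).
T-tableau for the negation ~((<><>b -> <>b) | (~c -> b)):
1. ~((<><>b -> <>b) | (~c -> b)), u
2. ~(<><>b -> <>b), u
3. ~(~c -> b), u
4. <><>b, u
5. ~<>b, u
6. ~c, u
7. ~b, u
8. <>b, v
9. ~b, v
10. b, w
Accessibility: uRu, uRv, vRv, vRw, wRw
Complete open branch: countermodel on a T-frame, so not valid in T, nor in K (the same frame is also a K-frame).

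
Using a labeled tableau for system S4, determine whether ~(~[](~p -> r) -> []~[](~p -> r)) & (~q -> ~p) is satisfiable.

Satisfiable

1. ~(~[](~p -> r) -> []~[](~p -> r)) & (~q -> ~p), 0
2. ~(~[](~p -> r) -> []~[](~p -> r)), 0
3. ~q -> ~p, 0
4. ~[](~p -> r), 0
5. ~[]~[](~p -> r), 0
6. ~p, 0
7. ~(~p -> r), 1
8. ~p, 1
9. ~r, 1
10. [](~p -> r), 2
11. ~p -> r, 2
12. r, 2
Accessibility: 0R0, 0R1, 0R2, 1R1, 2R2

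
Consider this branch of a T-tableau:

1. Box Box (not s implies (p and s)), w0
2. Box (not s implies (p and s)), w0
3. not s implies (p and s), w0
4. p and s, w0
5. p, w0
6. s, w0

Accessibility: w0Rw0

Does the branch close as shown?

Open

No world carries both an atom and its negation.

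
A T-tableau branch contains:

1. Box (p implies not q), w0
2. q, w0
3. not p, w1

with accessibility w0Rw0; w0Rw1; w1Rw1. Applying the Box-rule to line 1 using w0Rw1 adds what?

p implies not q, w1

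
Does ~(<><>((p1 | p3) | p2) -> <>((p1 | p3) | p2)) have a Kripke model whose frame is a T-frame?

Yes, satisfiable

1. ~(<><>((p1 | p3) | p2) -> <>((p1 | p3) | p2)), 0
2. <><>((p1 | p3) | p2), 0
3. ~<>((p1 | p3) | p2), 0
4. ~((p1 | p3) | p2), 0
5. ~(p1 | p3), 0
6. ~p2, 0
7. ~p1, 0
8. ~p3, 0
9. <>((p1 | p3) | p2), 1
10. ~((p1 | p3) | p2), 1
11. ~(p1 | p3), 1
12. ~p2, 1
13. ~p1, 1
14. ~p3, 1
15. (p1 | p3) | p2, 2
16. p2, 2
Accessibility: 0R0, 0R1, 1R1, 1R2, 2R2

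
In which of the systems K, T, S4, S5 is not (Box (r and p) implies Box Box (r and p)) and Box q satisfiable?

K, T

T-tableau for the formula:
1. not (Box (r and p) implies Box Box (r and p)) and Box q, w0
2. not (Box (r and p) implies Box Box (r and p)), w0   [and-rule on 1]
3. Box q, w0   [and-rule on 1]
4. Box (r and p), w0   [neg-implies-rule on 2]
5. not Box Box (r and p), w0   [neg-implies-rule on 2]
6. q, w0   [Box-rule on 3 via w0Rw0]
7. r and p, w0   [Box-rule on 4 via w0Rw0]
8. r, w0   [and-rule on 7]
9. p, w0   [and-rule on 7]
10. not Box (r and p), w1   [neg-Box-rule on 5: fresh world w1, w0Rw1]
11. q, w1   [Box-rule on 3 via w0Rw1]
12. r and p, w1   [Box-rule on 4 via w0Rw1]
13. r, w1   [and-rule on 12]
14. p, w1   [and-rule on 12]
15. not (r and p), w2   [neg-Box-rule on 10: fresh world w2, w1Rw2]
16. not p, w2   [neg-and-rule on 15 (branches; this branch)]
Accessibility: w0Rw0, w0Rw1, w1Rw1, w1Rw2, w2Rw2
Complete open branch: satisfiable in T, hence also in K (this T-model is also a K-model).
S4-tableau for the formula:
1. not (Box (r and p) implies Box Box (r and p)) and Box q, w0
2. not (Box (r and p) implies Box Box (r and p)), w0   [and-rule on 1]
3. Box q, w0   [and-rule on 1]
4. Box (r and p), w0   [neg-implies-rule on 2]
5. not Box Box (r and p), w0   [neg-implies-rule on 2]
6. q, w0   [Box-rule on 3 via w0Rw0]
7. r and p, w0   [Box-rule on 4 via w0Rw0]
8. r, w0   [and-rule on 7]
9. p, w0   [and-rule on 7]
10. not Box (r and p), w1   [neg-Box-rule on 5: fresh world w1, w0Rw1]
11. q, w1   [Box-rule on 3 via w0Rw1]
12. r and p, w1   [Box-rule on 4 via w0Rw1]
13. r, w1   [and-rule on 12]
14. p, w1   [and-rule on 12]
15. not (r and p), w2   [neg-Box-rule on 10: fresh world w2, w1Rw2]
16. q, w2   [Box-rule on 3 via w0Rw2]
17. r and p, w2   [Box-rule on 4 via w0Rw2]
18. r, w2   [and-rule on 17]
19. p, w2   [and-rule on 17]
20. not p, w2   [neg-and-rule on 15 (branches; this branch)]
Accessibility: w0Rw0, w0Rw1, w0Rw2, w1Rw1, w1Rw2, w2Rw2
Branch closes: p and not p both at w2.
Every branch closes (one shown): unsatisfiable in S4, hence also in S5 (every S5-frame is an S4-frame).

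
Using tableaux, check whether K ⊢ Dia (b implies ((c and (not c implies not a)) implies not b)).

Not valid

Tableau for the negation not Dia (b implies ((c and (not c implies not a)) implies not b)):
1. not Dia (b implies ((c and (not c implies not a)) implies not b)), w0
The negation has an open branch (countermodel exists).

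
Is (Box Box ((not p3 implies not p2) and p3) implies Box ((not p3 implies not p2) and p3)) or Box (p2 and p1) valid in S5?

Tableau for the negation not ((Box Box ((not p3 implies not p2) and p3) implies Box ((not p3 implies not p2) and p3)) or Box (p2 and p1)):
1. not ((Box Box ((not p3 implies not p2) and p3) implies Box ((not p3 implies not p2) and p3)) or Box (p2 and p1)), u
2. not (Box Box ((not p3 implies not p2) and p3) implies Box ((not p3 implies not p2) and p3)), u
3. not Box (p2 and p1), u
4. Box Box ((not p3 implies not p2) and p3), u
5. not Box ((not p3 implies not p2) and p3), u
6. Box ((not p3 implies not p2) and p3), u
7. (not p3 implies not p2) and p3, u
8. not p3 implies not p2, u
9. p3, u
10. not p2, u
11. not (p2 and p1), v
12. Box ((not p3 implies not p2) and p3), v
13. (not p3 implies not p2) and p3, v
14. not p3 implies not p2, v
15. p3, v
16. not p1, v
17. not p2, v
18. not ((not p3 implies not p2) and p3), w
19. Box ((not p3 implies not p2) and p3), w
20. (not p3 implies not p2) and p3, w
21. not p3 implies not p2, w
22. p3, w
23. not (not p3 implies not p2), w
24. not p3, w
25. p2, w
Accessibility: uRu, uRv, uRw, vRu, vRv, vRw, wRu, wRv, wRw
Branch closes: p3 and not p3 both at w.
Every branch of the negation's tableau closes; the branch above is one of them.

Valid in S5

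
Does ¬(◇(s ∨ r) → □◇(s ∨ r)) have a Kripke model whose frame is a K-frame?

Satisfiable (open branch found)

1. ¬(◇(s ∨ r) → □◇(s ∨ r)), w0
2. ◇(s ∨ r), w0   [¬→-rule on 1]
3. ¬□◇(s ∨ r), w0   [¬→-rule on 1]
4. s ∨ r, w1   [◇-rule on 2: fresh world w1, w0Rw1]
5. r, w1   [∨-rule on 4 (branches; this branch)]
6. ¬◇(s ∨ r), w2   [¬□-rule on 3: fresh world w2, w0Rw2]
Accessibility: w0Rw1, w0Rw2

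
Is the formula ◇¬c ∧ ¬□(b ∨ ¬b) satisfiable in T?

1. ◇¬c ∧ ¬□(b ∨ ¬b), 0
2. ◇¬c, 0
3. ¬□(b ∨ ¬b), 0
4. ¬c, 1
5. ¬(b ∨ ¬b), 2
6. ¬b, 2
7. b, 2
Accessibility: 0R0, 0R1, 0R2, 1R1, 2R2
Branch closes: b and ¬b both at 2.
Every branch closes; the branch above is one of them.

No, unsatisfiable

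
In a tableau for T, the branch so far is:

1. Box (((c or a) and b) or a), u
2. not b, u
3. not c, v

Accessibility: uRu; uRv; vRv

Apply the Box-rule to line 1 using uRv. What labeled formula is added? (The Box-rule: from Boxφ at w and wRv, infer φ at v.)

((c or a) and b) or a, v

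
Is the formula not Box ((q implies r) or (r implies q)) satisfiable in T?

Unsatisfiable

1. not Box ((q implies r) or (r implies q)), w0
2. not ((q implies r) or (r implies q)), w1
3. not (q implies r), w1
4. not (r implies q), w1
5. q, w1
6. not r, w1
7. r, w1
8. not q, w1
Accessibility: w0Rw0, w0Rw1, w1Rw1
Branch closes: r and not r both at w1.
All branches of the tableau close; one closing branch shown above.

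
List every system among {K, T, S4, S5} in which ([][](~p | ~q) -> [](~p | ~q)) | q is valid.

T, S4, S5

T-tableau for the negation ~(([][](~p | ~q) -> [](~p | ~q)) | q):
1. ~(([][](~p | ~q) -> [](~p | ~q)) | q), 0
2. ~([][](~p | ~q) -> [](~p | ~q)), 0   [~|-rule on 1]
3. ~q, 0   [~|-rule on 1]
4. [][](~p | ~q), 0   [~->-rule on 2]
5. ~[](~p | ~q), 0   [~->-rule on 2]
6. [](~p | ~q), 0   [[]-rule on 4 via 0R0]
7. ~p | ~q, 0   [[]-rule on 6 via 0R0]
8. ~(~p | ~q), 1   [~[]-rule on 5: fresh world 1, 0R1]
9. p, 1   [~|-rule on 8]
10. q, 1   [~|-rule on 8]
11. [](~p | ~q), 1   [[]-rule on 4 via 0R1]
12. ~p | ~q, 1   [[]-rule on 6 via 0R1]
13. ~q, 1   [|-rule on 12 (branches; this branch)]
Accessibility: 0R0, 0R1, 1R1
Branch closes: q and ~q both at 1.
Every branch closes (one shown): valid in T, hence also in S4, S5 (every theorem of T is a theorem of S4 and S5).
K-tableau for the negation ~(([][](~p | ~q) -> [](~p | ~q)) | q):
1. ~(([][](~p | ~q) -> [](~p | ~q)) | q), 0
2. ~([][](~p | ~q) -> [](~p | ~q)), 0   [~|-rule on 1]
3. ~q, 0   [~|-rule on 1]
4. [][](~p | ~q), 0   [~->-rule on 2]
5. ~[](~p | ~q), 0   [~->-rule on 2]
6. ~(~p | ~q), 1   [~[]-rule on 5: fresh world 1, 0R1]
7. p, 1   [~|-rule on 6]
8. q, 1   [~|-rule on 6]
9. [](~p | ~q), 1   [[]-rule on 4 via 0R1]
Accessibility: 0R1
Complete open branch: countermodel on a K-frame, so not valid in K.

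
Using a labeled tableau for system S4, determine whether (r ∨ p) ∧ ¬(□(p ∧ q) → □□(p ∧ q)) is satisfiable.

1. (r ∨ p) ∧ ¬(□(p ∧ q) → □□(p ∧ q)), 0
2. r ∨ p, 0
3. ¬(□(p ∧ q) → □□(p ∧ q)), 0
4. □(p ∧ q), 0
5. ¬□□(p ∧ q), 0
6. p ∧ q, 0
7. p, 0
8. q, 0
9. ¬□(p ∧ q), 1
10. p ∧ q, 1
11. p, 1
12. q, 1
13. ¬(p ∧ q), 2
14. p ∧ q, 2
15. p, 2
16. q, 2
17. ¬q, 2
Accessibility: 0R0, 0R1, 0R2, 1R1, 1R2, 2R2
Branch closes: q and ¬q both at 2.
Every branch closes; the branch above is one of them.

Unsatisfiable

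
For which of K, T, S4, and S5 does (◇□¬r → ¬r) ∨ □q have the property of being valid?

S5-tableau for the negation ¬((◇□¬r → ¬r) ∨ □q):
1. ¬((◇□¬r → ¬r) ∨ □q), w0
2. ¬(◇□¬r → ¬r), w0   [¬∨-rule on 1]
3. ¬□q, w0   [¬∨-rule on 1]
4. ◇□¬r, w0   [¬→-rule on 2]
5. r, w0   [¬→-rule on 2]
6. ¬q, w1   [¬□-rule on 3: fresh world w1, w0Rw1]
7. □¬r, w2   [◇-rule on 4: fresh world w2, w0Rw2]
8. ¬r, w0   [□-rule on 7 via w2Rw0]
Accessibility: w0Rw0, w0Rw1, w0Rw2, w1Rw0, w1Rw1, w1Rw2, w2Rw0, w2Rw1, w2Rw2
Branch closes: r and ¬r both at w0.
Every branch closes (one shown): valid in S5.
S4-tableau for the negation ¬((◇□¬r → ¬r) ∨ □q):
1. ¬((◇□¬r → ¬r) ∨ □q), w0
2. ¬(◇□¬r → ¬r), w0   [¬∨-rule on 1]
3. ¬□q, w0   [¬∨-rule on 1]
4. ◇□¬r, w0   [¬→-rule on 2]
5. r, w0   [¬→-rule on 2]
6. ¬q, w1   [¬□-rule on 3: fresh world w1, w0Rw1]
7. □¬r, w2   [◇-rule on 4: fresh world w2, w0Rw2]
8. ¬r, w2   [□-rule on 7 via w2Rw2]
Accessibility: w0Rw0, w0Rw1, w0Rw2, w1Rw1, w2Rw2
Complete open branch: countermodel on an S4-frame, so not valid in S4, nor in K, T (the same frame is also a K-frame and a T-frame).

S5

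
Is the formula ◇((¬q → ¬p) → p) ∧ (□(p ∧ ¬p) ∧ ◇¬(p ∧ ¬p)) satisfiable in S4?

Unsatisfiable (every branch closes)

1. ◇((¬q → ¬p) → p) ∧ (□(p ∧ ¬p) ∧ ◇¬(p ∧ ¬p)), 0
2. ◇((¬q → ¬p) → p), 0
3. □(p ∧ ¬p) ∧ ◇¬(p ∧ ¬p), 0
4. □(p ∧ ¬p), 0
5. ◇¬(p ∧ ¬p), 0
6. p ∧ ¬p, 0
7. p, 0
8. ¬p, 0
Accessibility: 0R0
Branch closes: p and ¬p both at 0.
Every branch closes; the branch above is one of them.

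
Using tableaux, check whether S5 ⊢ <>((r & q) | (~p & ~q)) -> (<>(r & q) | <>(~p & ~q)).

Tableau for the negation ~(<>((r & q) | (~p & ~q)) -> (<>(r & q) | <>(~p & ~q))):
1. ~(<>((r & q) | (~p & ~q)) -> (<>(r & q) | <>(~p & ~q))), 0
2. <>((r & q) | (~p & ~q)), 0
3. ~(<>(r & q) | <>(~p & ~q)), 0
4. ~<>(r & q), 0
5. ~<>(~p & ~q), 0
6. ~(r & q), 0
7. ~(~p & ~q), 0
8. ~q, 0
9. p, 0
10. (r & q) | (~p & ~q), 1
11. ~(r & q), 1
12. ~(~p & ~q), 1
13. ~p & ~q, 1
14. ~p, 1
15. ~q, 1
16. q, 1
Accessibility: 0R0, 0R1, 1R0, 1R1
Branch closes: q and ~q both at 1.
Every branch of the negation's tableau closes; the branch above is one of them.

Valid in S5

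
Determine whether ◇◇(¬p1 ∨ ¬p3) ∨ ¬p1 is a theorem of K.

No, not valid

Tableau for the negation ¬(◇◇(¬p1 ∨ ¬p3) ∨ ¬p1):
1. ¬(◇◇(¬p1 ∨ ¬p3) ∨ ¬p1), u
2. ¬◇◇(¬p1 ∨ ¬p3), u   [¬∨-rule on 1]
3. p1, u   [¬∨-rule on 1]
The negation has an open branch (countermodel exists).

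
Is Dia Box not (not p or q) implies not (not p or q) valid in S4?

Tableau for the negation not (Dia Box not (not p or q) implies not (not p or q)):
1. not (Dia Box not (not p or q) implies not (not p or q)), w0
2. Dia Box not (not p or q), w0   [neg-implies-rule on 1]
3. not p or q, w0   [neg-implies-rule on 1]
4. q, w0   [or-rule on 3 (branches; this branch)]
5. Box not (not p or q), w1   [Dia-rule on 2: fresh world w1, w0Rw1]
6. not (not p or q), w1   [Box-rule on 5 via w1Rw1]
7. p, w1   [neg-or-rule on 6]
8. not q, w1   [neg-or-rule on 6]
Accessibility: w0Rw0, w0Rw1, w1Rw1
The negation has an open branch (countermodel exists).

Not valid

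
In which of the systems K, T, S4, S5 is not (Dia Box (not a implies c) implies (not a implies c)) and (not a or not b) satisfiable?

S4-tableau for the formula:
1. not (Dia Box (not a implies c) implies (not a implies c)) and (not a or not b), 0
2. not (Dia Box (not a implies c) implies (not a implies c)), 0   [and-rule on 1]
3. not a or not b, 0   [and-rule on 1]
4. Dia Box (not a implies c), 0   [neg-implies-rule on 2]
5. not (not a implies c), 0   [neg-implies-rule on 2]
6. not a, 0   [neg-implies-rule on 5]
7. not c, 0   [neg-implies-rule on 5]
8. not b, 0   [or-rule on 3 (branches; this branch)]
9. Box (not a implies c), 1   [Dia-rule on 4: fresh world 1, 0R1]
10. not a implies c, 1   [Box-rule on 9 via 1R1]
11. c, 1   [implies-rule on 10 (branches; this branch)]
Accessibility: 0R0, 0R1, 1R1
Complete open branch: satisfiable in S4, hence also in K, T (this S4-model is also a K-model and a T-model).
S5-tableau for the formula:
1. not (Dia Box (not a implies c) implies (not a implies c)) and (not a or not b), 0
2. not (Dia Box (not a implies c) implies (not a implies c)), 0   [and-rule on 1]
3. not a or not b, 0   [and-rule on 1]
4. Dia Box (not a implies c), 0   [neg-implies-rule on 2]
5. not (not a implies c), 0   [neg-implies-rule on 2]
6. not a, 0   [neg-implies-rule on 5]
7. not c, 0   [neg-implies-rule on 5]
8. not b, 0   [or-rule on 3 (branches; this branch)]
9. Box (not a implies c), 1   [Dia-rule on 4: fresh world 1, 0R1]
10. not a implies c, 0   [Box-rule on 9 via 1R0]
11. not a implies c, 1   [Box-rule on 9 via 1R1]
12. c, 0   [implies-rule on 10 (branches; this branch)]
Accessibility: 0R0, 0R1, 1R0, 1R1
Branch closes: c and not c both at 0.
Every branch closes (one shown): unsatisfiable in S5.

K, T, S4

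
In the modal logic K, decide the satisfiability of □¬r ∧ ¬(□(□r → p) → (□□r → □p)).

Unsatisfiable (every branch closes)

1. □¬r ∧ ¬(□(□r → p) → (□□r → □p)), w0
2. □¬r, w0
3. ¬(□(□r → p) → (□□r → □p)), w0
4. □(□r → p), w0
5. ¬(□□r → □p), w0
6. □□r, w0
7. ¬□p, w0
8. ¬p, w1
9. ¬r, w1
10. □r → p, w1
11. □r, w1
12. ¬□r, w1
13. ¬r, w2
14. r, w2
Accessibility: w0Rw1, w1Rw2
Branch closes: r and ¬r both at w2.
(One branch shown.) All branches close.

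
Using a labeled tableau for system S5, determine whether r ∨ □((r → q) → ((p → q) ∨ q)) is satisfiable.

Yes, satisfiable

1. r ∨ □((r → q) → ((p → q) ∨ q)), u
2. □((r → q) → ((p → q) ∨ q)), u
3. (r → q) → ((p → q) ∨ q), u
4. (p → q) ∨ q, u
5. q, u
Accessibility: uRu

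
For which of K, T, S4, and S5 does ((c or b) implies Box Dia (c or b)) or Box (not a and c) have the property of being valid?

S5

S5-tableau for the negation not (((c or b) implies Box Dia (c or b)) or Box (not a and c)):
1. not (((c or b) implies Box Dia (c or b)) or Box (not a and c)), w0
2. not ((c or b) implies Box Dia (c or b)), w0   [neg-or-rule on 1]
3. not Box (not a and c), w0   [neg-or-rule on 1]
4. c or b, w0   [neg-implies-rule on 2]
5. not Box Dia (c or b), w0   [neg-implies-rule on 2]
6. b, w0   [or-rule on 4 (branches; this branch)]
7. not (not a and c), w1   [neg-Box-rule on 3: fresh world w1, w0Rw1]
8. not c, w1   [neg-and-rule on 7 (branches; this branch)]
9. not Dia (c or b), w2   [neg-Box-rule on 5: fresh world w2, w0Rw2]
10. not (c or b), w0   [neg-Dia-rule on 9 via w2Rw0]
11. not c, w0   [neg-or-rule on 10]
12. not b, w0   [neg-or-rule on 10]
Accessibility: w0Rw0, w0Rw1, w0Rw2, w1Rw0, w1Rw1, w1Rw2, w2Rw0, w2Rw1, w2Rw2
Branch closes: b and not b both at w0.
Every branch closes (one shown): valid in S5.
S4-tableau for the negation not (((c or b) implies Box Dia (c or b)) or Box (not a and c)):
1. not (((c or b) implies Box Dia (c or b)) or Box (not a and c)), w0
2. not ((c or b) implies Box Dia (c or b)), w0   [neg-or-rule on 1]
3. not Box (not a and c), w0   [neg-or-rule on 1]
4. c or b, w0   [neg-implies-rule on 2]
5. not Box Dia (c or b), w0   [neg-implies-rule on 2]
6. b, w0   [or-rule on 4 (branches; this branch)]
7. not (not a and c), w1   [neg-Box-rule on 3: fresh world w1, w0Rw1]
8. not c, w1   [neg-and-rule on 7 (branches; this branch)]
9. not Dia (c or b), w2   [neg-Box-rule on 5: fresh world w2, w0Rw2]
10. not (c or b), w2   [neg-Dia-rule on 9 via w2Rw2]
11. not c, w2   [neg-or-rule on 10]
12. not b, w2   [neg-or-rule on 10]
Accessibility: w0Rw0, w0Rw1, w0Rw2, w1Rw1, w2Rw2
Complete open branch: countermodel on an S4-frame, so not valid in S4, nor in K, T (the same frame is also a K-frame and a T-frame).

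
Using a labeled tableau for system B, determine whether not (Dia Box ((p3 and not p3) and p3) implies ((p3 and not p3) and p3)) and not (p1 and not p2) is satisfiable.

1. not (Dia Box ((p3 and not p3) and p3) implies ((p3 and not p3) and p3)) and not (p1 and not p2), 0
2. not (Dia Box ((p3 and not p3) and p3) implies ((p3 and not p3) and p3)), 0   [and-rule on 1]
3. not (p1 and not p2), 0   [and-rule on 1]
4. Dia Box ((p3 and not p3) and p3), 0   [neg-implies-rule on 2]
5. not ((p3 and not p3) and p3), 0   [neg-implies-rule on 2]
6. p2, 0   [neg-and-rule on 3 (branches; this branch)]
7. not (p3 and not p3), 0   [neg-and-rule on 5 (branches; this branch)]
8. p3, 0   [neg-and-rule on 7 (branches; this branch)]
9. Box ((p3 and not p3) and p3), 1   [Dia-rule on 4: fresh world 1, 0R1]
10. (p3 and not p3) and p3, 0   [Box-rule on 9 via 1R0]
11. p3 and not p3, 0   [and-rule on 10]
12. not p3, 0   [and-rule on 11]
Accessibility: 0R0, 0R1, 1R0, 1R1
Branch closes: p3 and not p3 both at 0.
Every branch closes; the branch above is one of them.

Unsatisfiable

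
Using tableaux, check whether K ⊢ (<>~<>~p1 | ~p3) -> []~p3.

No, not valid

Tableau for the negation ~((<>~<>~p1 | ~p3) -> []~p3):
1. ~((<>~<>~p1 | ~p3) -> []~p3), u
2. <>~<>~p1 | ~p3, u
3. ~[]~p3, u
4. ~p3, u
5. p3, v
Accessibility: uRv
The negation has an open branch (countermodel exists).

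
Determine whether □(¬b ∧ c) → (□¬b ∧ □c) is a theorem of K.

Valid in K

Tableau for the negation ¬(□(¬b ∧ c) → (□¬b ∧ □c)):
1. ¬(□(¬b ∧ c) → (□¬b ∧ □c)), 0
2. □(¬b ∧ c), 0
3. ¬(□¬b ∧ □c), 0
4. ¬□c, 0
5. ¬c, 1
6. ¬b ∧ c, 1
7. ¬b, 1
8. c, 1
Accessibility: 0R1
Branch closes: c and ¬c both at 1.
Every branch of the negation's tableau closes; the branch above is one of them.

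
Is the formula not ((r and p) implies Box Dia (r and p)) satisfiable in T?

1. not ((r and p) implies Box Dia (r and p)), w0
2. r and p, w0   [neg-implies-rule on 1]
3. not Box Dia (r and p), w0   [neg-implies-rule on 1]
4. r, w0   [and-rule on 2]
5. p, w0   [and-rule on 2]
6. not Dia (r and p), w1   [neg-Box-rule on 3: fresh world w1, w0Rw1]
7. not (r and p), w1   [neg-Dia-rule on 6 via w1Rw1]
8. not p, w1   [neg-and-rule on 7 (branches; this branch)]
Accessibility: w0Rw0, w0Rw1, w1Rw1

Yes, satisfiable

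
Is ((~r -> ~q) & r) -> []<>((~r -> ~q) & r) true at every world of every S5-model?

Valid in S5

Tableau for the negation ~(((~r -> ~q) & r) -> []<>((~r -> ~q) & r)):
1. ~(((~r -> ~q) & r) -> []<>((~r -> ~q) & r)), w0
2. (~r -> ~q) & r, w0
3. ~[]<>((~r -> ~q) & r), w0
4. ~r -> ~q, w0
5. r, w0
6. ~q, w0
7. ~<>((~r -> ~q) & r), w1
8. ~((~r -> ~q) & r), w0
9. ~((~r -> ~q) & r), w1
10. ~(~r -> ~q), w0
11. ~r, w0
12. q, w0
Accessibility: w0Rw0, w0Rw1, w1Rw0, w1Rw1
Branch closes: r and ~r both at w0.
All branches of the negation close; one closing branch shown above.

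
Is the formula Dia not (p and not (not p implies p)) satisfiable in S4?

1. Dia not (p and not (not p implies p)), u
2. not (p and not (not p implies p)), v   [Dia-rule on 1: fresh world v, uRv]
3. not p implies p, v   [neg-and-rule on 2 (branches; this branch)]
4. p, v   [implies-rule on 3 (branches; this branch)]
Accessibility: uRu, uRv, vRv

Satisfiable (open branch found)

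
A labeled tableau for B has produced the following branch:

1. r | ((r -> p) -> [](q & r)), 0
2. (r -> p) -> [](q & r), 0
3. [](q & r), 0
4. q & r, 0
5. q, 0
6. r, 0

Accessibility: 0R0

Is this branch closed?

No world carries both an atom and its negation.

Open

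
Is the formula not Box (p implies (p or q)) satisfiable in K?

1. not Box (p implies (p or q)), 0
2. not (p implies (p or q)), 1
3. p, 1
4. not (p or q), 1
5. not p, 1
6. not q, 1
Accessibility: 0R1
Branch closes: p and not p both at 1.
(One branch shown.) All branches close.

Unsatisfiable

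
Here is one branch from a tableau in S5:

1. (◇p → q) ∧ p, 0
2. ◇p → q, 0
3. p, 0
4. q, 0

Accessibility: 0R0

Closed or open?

No world carries both an atom and its negation.

Open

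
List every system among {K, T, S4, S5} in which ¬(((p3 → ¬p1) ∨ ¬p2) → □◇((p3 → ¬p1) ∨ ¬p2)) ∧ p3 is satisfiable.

K, T, S4

S4-tableau for the formula:
1. ¬(((p3 → ¬p1) ∨ ¬p2) → □◇((p3 → ¬p1) ∨ ¬p2)) ∧ p3, u
2. ¬(((p3 → ¬p1) ∨ ¬p2) → □◇((p3 → ¬p1) ∨ ¬p2)), u
3. p3, u
4. (p3 → ¬p1) ∨ ¬p2, u
5. ¬□◇((p3 → ¬p1) ∨ ¬p2), u
6. ¬p2, u
7. ¬◇((p3 → ¬p1) ∨ ¬p2), v
8. ¬((p3 → ¬p1) ∨ ¬p2), v
9. ¬(p3 → ¬p1), v
10. p2, v
11. p3, v
12. p1, v
Accessibility: uRu, uRv, vRv
Complete open branch: satisfiable in S4, hence also in K, T (this S4-model is also a K-model and a T-model).
S5-tableau for the formula:
1. ¬(((p3 → ¬p1) ∨ ¬p2) → □◇((p3 → ¬p1) ∨ ¬p2)) ∧ p3, u
2. ¬(((p3 → ¬p1) ∨ ¬p2) → □◇((p3 → ¬p1) ∨ ¬p2)), u
3. p3, u
4. (p3 → ¬p1) ∨ ¬p2, u
5. ¬□◇((p3 → ¬p1) ∨ ¬p2), u
6. p3 → ¬p1, u
7. ¬p1, u
8. ¬◇((p3 → ¬p1) ∨ ¬p2), v
9. ¬((p3 → ¬p1) ∨ ¬p2), u
10. ¬(p3 → ¬p1), u
11. p2, u
12. p1, u
Accessibility: uRu, uRv, vRu, vRv
Branch closes: p1 and ¬p1 both at u.
Every branch closes (one shown): unsatisfiable in S5.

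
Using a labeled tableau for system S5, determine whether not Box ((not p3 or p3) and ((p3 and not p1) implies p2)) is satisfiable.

Yes, satisfiable

1. not Box ((not p3 or p3) and ((p3 and not p1) implies p2)), 0
2. not ((not p3 or p3) and ((p3 and not p1) implies p2)), 1
3. not ((p3 and not p1) implies p2), 1
4. p3 and not p1, 1
5. not p2, 1
6. p3, 1
7. not p1, 1
Accessibility: 0R0, 0R1, 1R0, 1R1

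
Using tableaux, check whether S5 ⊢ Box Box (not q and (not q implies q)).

Tableau for the negation not Box Box (not q and (not q implies q)):
1. not Box Box (not q and (not q implies q)), u
2. not Box (not q and (not q implies q)), v
3. not (not q and (not q implies q)), w
4. not (not q implies q), w
5. not q, w
Accessibility: uRu, uRv, uRw, vRu, vRv, vRw, wRu, wRv, wRw
The negation has an open branch (countermodel exists).

No, not valid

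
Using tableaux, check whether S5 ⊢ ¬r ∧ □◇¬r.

Tableau for the negation ¬(¬r ∧ □◇¬r):
1. ¬(¬r ∧ □◇¬r), 0
2. ¬□◇¬r, 0   [¬∧-rule on 1 (branches; this branch)]
3. ¬◇¬r, 1   [¬□-rule on 2: fresh world 1, 0R1]
4. r, 0   [¬◇-rule on 3 via 1R0]
5. r, 1   [¬◇-rule on 3 via 1R1]
Accessibility: 0R0, 0R1, 1R0, 1R1
The negation has an open branch (countermodel exists).

Invalid (countermodel exists)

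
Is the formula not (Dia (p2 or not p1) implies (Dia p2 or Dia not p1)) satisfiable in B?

Unsatisfiable

1. not (Dia (p2 or not p1) implies (Dia p2 or Dia not p1)), 0
2. Dia (p2 or not p1), 0
3. not (Dia p2 or Dia not p1), 0
4. not Dia p2, 0
5. not Dia not p1, 0
6. not p2, 0
7. p1, 0
8. p2 or not p1, 1
9. not p2, 1
10. p1, 1
11. not p1, 1
Accessibility: 0R0, 0R1, 1R0, 1R1
Branch closes: p1 and not p1 both at 1.
All branches of the tableau close; one closing branch shown above.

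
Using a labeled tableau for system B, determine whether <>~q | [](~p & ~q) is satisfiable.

Yes, satisfiable

1. <>~q | [](~p & ~q), w0
2. [](~p & ~q), w0   [|-rule on 1 (branches; this branch)]
3. ~p & ~q, w0   [[]-rule on 2 via w0Rw0]
4. ~p, w0   [&-rule on 3]
5. ~q, w0   [&-rule on 3]
Accessibility: w0Rw0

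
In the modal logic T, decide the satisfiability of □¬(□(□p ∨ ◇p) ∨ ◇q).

Satisfiable (open branch found)

1. □¬(□(□p ∨ ◇p) ∨ ◇q), w0
2. ¬(□(□p ∨ ◇p) ∨ ◇q), w0   [□-rule on 1 via w0Rw0]
3. ¬□(□p ∨ ◇p), w0   [¬∨-rule on 2]
4. ¬◇q, w0   [¬∨-rule on 2]
5. ¬q, w0   [¬◇-rule on 4 via w0Rw0]
6. ¬(□p ∨ ◇p), w1   [¬□-rule on 3: fresh world w1, w0Rw1]
7. ¬□p, w1   [¬∨-rule on 6]
8. ¬◇p, w1   [¬∨-rule on 6]
9. ¬(□(□p ∨ ◇p) ∨ ◇q), w1   [□-rule on 1 via w0Rw1]
10. ¬□(□p ∨ ◇p), w1   [¬∨-rule on 9]
11. ¬◇q, w1   [¬∨-rule on 9]
12. ¬q, w1   [¬◇-rule on 4 via w0Rw1]
13. ¬p, w1   [¬◇-rule on 8 via w1Rw1]
14. ¬p, w2   [¬□-rule on 7: fresh world w2, w1Rw2]
15. ¬q, w2   [¬◇-rule on 11 via w1Rw2]
16. ¬(□p ∨ ◇p), w3   [¬□-rule on 10: fresh world w3, w1Rw3]
17. ¬□p, w3   [¬∨-rule on 16]
18. ¬◇p, w3   [¬∨-rule on 16]
19. ¬p, w3   [¬◇-rule on 8 via w1Rw3]
20. ¬q, w3   [¬◇-rule on 11 via w1Rw3]
21. ¬p, w4   [¬□-rule on 17: fresh world w4, w3Rw4]
Accessibility: w0Rw0, w0Rw1, w1Rw1, w1Rw2, w1Rw3, w2Rw2, w3Rw3, w3Rw4, w4Rw4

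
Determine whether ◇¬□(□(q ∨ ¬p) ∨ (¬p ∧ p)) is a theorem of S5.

Tableau for the negation ¬◇¬□(□(q ∨ ¬p) ∨ (¬p ∧ p)):
1. ¬◇¬□(□(q ∨ ¬p) ∨ (¬p ∧ p)), 0
2. □(□(q ∨ ¬p) ∨ (¬p ∧ p)), 0
3. □(q ∨ ¬p) ∨ (¬p ∧ p), 0
4. □(q ∨ ¬p), 0
5. q ∨ ¬p, 0
6. ¬p, 0
Accessibility: 0R0
The negation has an open branch (countermodel exists).

Invalid (countermodel exists)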